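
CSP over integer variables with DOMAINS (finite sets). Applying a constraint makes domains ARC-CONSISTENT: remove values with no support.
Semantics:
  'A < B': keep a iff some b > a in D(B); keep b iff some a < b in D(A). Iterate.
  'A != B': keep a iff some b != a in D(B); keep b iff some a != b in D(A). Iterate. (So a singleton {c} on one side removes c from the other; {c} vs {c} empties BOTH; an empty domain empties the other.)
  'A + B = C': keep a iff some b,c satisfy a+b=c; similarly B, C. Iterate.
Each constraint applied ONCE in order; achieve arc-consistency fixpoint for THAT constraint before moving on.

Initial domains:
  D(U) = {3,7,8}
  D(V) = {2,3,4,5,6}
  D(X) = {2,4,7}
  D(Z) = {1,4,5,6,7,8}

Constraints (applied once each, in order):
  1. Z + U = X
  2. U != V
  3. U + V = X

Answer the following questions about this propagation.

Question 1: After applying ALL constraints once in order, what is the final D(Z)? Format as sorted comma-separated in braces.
Constraint 1 (Z + U = X) on D(Z)={1,4,5,6,7,8} D(U)={3,7,8} D(X)={2,4,7}: Z {1,4,5,6,7,8}->{1,4}; U {3,7,8}->{3}; X {2,4,7}->{4,7}
Constraint 2 (U != V) on D(U)={3} D(V)={2,3,4,5,6}: V {2,3,4,5,6}->{2,4,5,6}
Constraint 3 (U + V = X) on D(U)={3} D(V)={2,4,5,6} D(X)={4,7}: V {2,4,5,6}->{4}; X {4,7}->{7}
So after all 3 constraints: D(Z) = {1,4}

Answer: {1,4}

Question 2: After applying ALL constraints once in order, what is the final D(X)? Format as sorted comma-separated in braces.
Answer: {7}

Derivation:
Constraint 1 (Z + U = X) on D(Z)={1,4,5,6,7,8} D(U)={3,7,8} D(X)={2,4,7}: Z {1,4,5,6,7,8}->{1,4}; U {3,7,8}->{3}; X {2,4,7}->{4,7}
Constraint 2 (U != V) on D(U)={3} D(V)={2,3,4,5,6}: V {2,3,4,5,6}->{2,4,5,6}
Constraint 3 (U + V = X) on D(U)={3} D(V)={2,4,5,6} D(X)={4,7}: V {2,4,5,6}->{4}; X {4,7}->{7}
So after all 3 constraints: D(X) = {7}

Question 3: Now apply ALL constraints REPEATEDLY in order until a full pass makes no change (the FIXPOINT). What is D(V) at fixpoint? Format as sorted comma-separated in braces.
Answer: {4}

Derivation:
pass 0 (initial): D(V)={2,3,4,5,6}
pass 1: U {3,7,8}->{3}; V {2,3,4,5,6}->{4}; X {2,4,7}->{7}; Z {1,4,5,6,7,8}->{1,4}
pass 2: Z {1,4}->{4}
pass 3: no change
Fixpoint after 3 passes: D(V) = {4}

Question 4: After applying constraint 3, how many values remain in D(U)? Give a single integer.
Answer: 1

Derivation:
Constraint 1 (Z + U = X) on D(Z)={1,4,5,6,7,8} D(U)={3,7,8} D(X)={2,4,7}: Z {1,4,5,6,7,8}->{1,4}; U {3,7,8}->{3}; X {2,4,7}->{4,7}
Constraint 2 (U != V) on D(U)={3} D(V)={2,3,4,5,6}: V {2,3,4,5,6}->{2,4,5,6}
Constraint 3 (U + V = X) on D(U)={3} D(V)={2,4,5,6} D(X)={4,7}: V {2,4,5,6}->{4}; X {4,7}->{7}
So after constraint 3: D(U)={3}, size = 1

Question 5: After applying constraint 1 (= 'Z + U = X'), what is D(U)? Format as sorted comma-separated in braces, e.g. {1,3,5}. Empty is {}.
Answer: {3}

Derivation:
Constraint 1 (Z + U = X) on D(Z)={1,4,5,6,7,8} D(U)={3,7,8} D(X)={2,4,7}: Z {1,4,5,6,7,8}->{1,4}; U {3,7,8}->{3}; X {2,4,7}->{4,7}
So after constraint 1: D(U) = {3}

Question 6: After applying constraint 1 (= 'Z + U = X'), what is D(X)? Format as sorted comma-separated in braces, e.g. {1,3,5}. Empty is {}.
Constraint 1 (Z + U = X) on D(Z)={1,4,5,6,7,8} D(U)={3,7,8} D(X)={2,4,7}: Z {1,4,5,6,7,8}->{1,4}; U {3,7,8}->{3}; X {2,4,7}->{4,7}
So after constraint 1: D(X) = {4,7}

Answer: {4,7}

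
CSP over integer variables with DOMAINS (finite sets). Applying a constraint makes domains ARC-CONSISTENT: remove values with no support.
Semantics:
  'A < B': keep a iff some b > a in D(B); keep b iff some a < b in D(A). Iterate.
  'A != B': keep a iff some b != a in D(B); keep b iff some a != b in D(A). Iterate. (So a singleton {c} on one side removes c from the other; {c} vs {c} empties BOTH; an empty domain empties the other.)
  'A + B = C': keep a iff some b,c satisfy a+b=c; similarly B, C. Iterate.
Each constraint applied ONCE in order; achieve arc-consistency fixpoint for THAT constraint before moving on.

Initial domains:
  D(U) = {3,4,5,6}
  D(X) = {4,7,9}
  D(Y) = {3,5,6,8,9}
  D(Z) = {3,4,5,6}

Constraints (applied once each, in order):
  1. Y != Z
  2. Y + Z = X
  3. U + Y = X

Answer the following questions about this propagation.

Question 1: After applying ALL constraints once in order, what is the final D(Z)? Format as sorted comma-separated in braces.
Constraint 1 (Y != Z) on D(Y)={3,5,6,8,9} D(Z)={3,4,5,6}: no change
Constraint 2 (Y + Z = X) on D(Y)={3,5,6,8,9} D(Z)={3,4,5,6} D(X)={4,7,9}: Y {3,5,6,8,9}->{3,5,6}; Z {3,4,5,6}->{3,4,6}; X {4,7,9}->{7,9}
Constraint 3 (U + Y = X) on D(U)={3,4,5,6} D(Y)={3,5,6} D(X)={7,9}: U {3,4,5,6}->{3,4,6}
So after all 3 constraints: D(Z) = {3,4,6}

Answer: {3,4,6}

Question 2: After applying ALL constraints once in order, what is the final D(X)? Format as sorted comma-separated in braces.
Constraint 1 (Y != Z) on D(Y)={3,5,6,8,9} D(Z)={3,4,5,6}: no change
Constraint 2 (Y + Z = X) on D(Y)={3,5,6,8,9} D(Z)={3,4,5,6} D(X)={4,7,9}: Y {3,5,6,8,9}->{3,5,6}; Z {3,4,5,6}->{3,4,6}; X {4,7,9}->{7,9}
Constraint 3 (U + Y = X) on D(U)={3,4,5,6} D(Y)={3,5,6} D(X)={7,9}: U {3,4,5,6}->{3,4,6}
So after all 3 constraints: D(X) = {7,9}

Answer: {7,9}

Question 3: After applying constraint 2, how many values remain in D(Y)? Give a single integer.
Answer: 3

Derivation:
Constraint 1 (Y != Z) on D(Y)={3,5,6,8,9} D(Z)={3,4,5,6}: no change
Constraint 2 (Y + Z = X) on D(Y)={3,5,6,8,9} D(Z)={3,4,5,6} D(X)={4,7,9}: Y {3,5,6,8,9}->{3,5,6}; Z {3,4,5,6}->{3,4,6}; X {4,7,9}->{7,9}
So after constraint 2: D(Y)={3,5,6}, size = 3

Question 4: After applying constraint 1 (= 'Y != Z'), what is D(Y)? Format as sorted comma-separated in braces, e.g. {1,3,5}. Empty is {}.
Constraint 1 (Y != Z) on D(Y)={3,5,6,8,9} D(Z)={3,4,5,6}: no change
So after constraint 1: D(Y) = {3,5,6,8,9}

Answer: {3,5,6,8,9}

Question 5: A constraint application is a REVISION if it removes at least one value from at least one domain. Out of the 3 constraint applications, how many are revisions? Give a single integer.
Constraint 1 (Y != Z) on D(Y)={3,5,6,8,9} D(Z)={3,4,5,6}: no change => not a revision
Constraint 2 (Y + Z = X) on D(Y)={3,5,6,8,9} D(Z)={3,4,5,6} D(X)={4,7,9}: Y {3,5,6,8,9}->{3,5,6}; Z {3,4,5,6}->{3,4,6}; X {4,7,9}->{7,9} => REVISION
Constraint 3 (U + Y = X) on D(U)={3,4,5,6} D(Y)={3,5,6} D(X)={7,9}: U {3,4,5,6}->{3,4,6} => REVISION
Total revisions = 2

Answer: 2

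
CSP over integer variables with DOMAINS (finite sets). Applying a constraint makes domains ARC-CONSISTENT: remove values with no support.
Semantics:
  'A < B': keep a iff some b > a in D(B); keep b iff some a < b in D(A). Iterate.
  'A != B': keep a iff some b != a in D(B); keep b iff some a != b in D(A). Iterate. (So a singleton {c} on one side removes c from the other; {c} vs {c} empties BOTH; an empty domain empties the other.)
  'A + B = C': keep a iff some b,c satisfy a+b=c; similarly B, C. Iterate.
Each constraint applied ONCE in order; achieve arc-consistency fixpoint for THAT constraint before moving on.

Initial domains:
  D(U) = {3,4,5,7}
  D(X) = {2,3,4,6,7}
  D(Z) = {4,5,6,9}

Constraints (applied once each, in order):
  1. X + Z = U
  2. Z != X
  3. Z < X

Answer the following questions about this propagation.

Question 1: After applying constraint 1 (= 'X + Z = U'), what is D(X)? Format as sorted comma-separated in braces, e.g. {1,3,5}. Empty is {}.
Answer: {2,3}

Derivation:
Constraint 1 (X + Z = U) on D(X)={2,3,4,6,7} D(Z)={4,5,6,9} D(U)={3,4,5,7}: X {2,3,4,6,7}->{2,3}; Z {4,5,6,9}->{4,5}; U {3,4,5,7}->{7}
So after constraint 1: D(X) = {2,3}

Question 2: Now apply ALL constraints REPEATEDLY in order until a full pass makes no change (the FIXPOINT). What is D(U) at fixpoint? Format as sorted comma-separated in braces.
pass 0 (initial): D(U)={3,4,5,7}
pass 1: U {3,4,5,7}->{7}; X {2,3,4,6,7}->{}; Z {4,5,6,9}->{}
pass 2: U {7}->{}
pass 3: no change
Fixpoint after 3 passes: D(U) = {}

Answer: {}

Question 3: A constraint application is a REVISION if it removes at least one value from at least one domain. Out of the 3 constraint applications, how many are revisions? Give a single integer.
Answer: 2

Derivation:
Constraint 1 (X + Z = U) on D(X)={2,3,4,6,7} D(Z)={4,5,6,9} D(U)={3,4,5,7}: X {2,3,4,6,7}->{2,3}; Z {4,5,6,9}->{4,5}; U {3,4,5,7}->{7} => REVISION
Constraint 2 (Z != X) on D(Z)={4,5} D(X)={2,3}: no change => not a revision
Constraint 3 (Z < X) on D(Z)={4,5} D(X)={2,3}: Z {4,5}->{}; X {2,3}->{} => REVISION
Total revisions = 2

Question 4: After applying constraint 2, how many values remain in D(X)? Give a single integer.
Constraint 1 (X + Z = U) on D(X)={2,3,4,6,7} D(Z)={4,5,6,9} D(U)={3,4,5,7}: X {2,3,4,6,7}->{2,3}; Z {4,5,6,9}->{4,5}; U {3,4,5,7}->{7}
Constraint 2 (Z != X) on D(Z)={4,5} D(X)={2,3}: no change
So after constraint 2: D(X)={2,3}, size = 2

Answer: 2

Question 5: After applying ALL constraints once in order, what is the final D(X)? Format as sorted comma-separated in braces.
Constraint 1 (X + Z = U) on D(X)={2,3,4,6,7} D(Z)={4,5,6,9} D(U)={3,4,5,7}: X {2,3,4,6,7}->{2,3}; Z {4,5,6,9}->{4,5}; U {3,4,5,7}->{7}
Constraint 2 (Z != X) on D(Z)={4,5} D(X)={2,3}: no change
Constraint 3 (Z < X) on D(Z)={4,5} D(X)={2,3}: Z {4,5}->{}; X {2,3}->{}
So after all 3 constraints: D(X) = {}

Answer: {}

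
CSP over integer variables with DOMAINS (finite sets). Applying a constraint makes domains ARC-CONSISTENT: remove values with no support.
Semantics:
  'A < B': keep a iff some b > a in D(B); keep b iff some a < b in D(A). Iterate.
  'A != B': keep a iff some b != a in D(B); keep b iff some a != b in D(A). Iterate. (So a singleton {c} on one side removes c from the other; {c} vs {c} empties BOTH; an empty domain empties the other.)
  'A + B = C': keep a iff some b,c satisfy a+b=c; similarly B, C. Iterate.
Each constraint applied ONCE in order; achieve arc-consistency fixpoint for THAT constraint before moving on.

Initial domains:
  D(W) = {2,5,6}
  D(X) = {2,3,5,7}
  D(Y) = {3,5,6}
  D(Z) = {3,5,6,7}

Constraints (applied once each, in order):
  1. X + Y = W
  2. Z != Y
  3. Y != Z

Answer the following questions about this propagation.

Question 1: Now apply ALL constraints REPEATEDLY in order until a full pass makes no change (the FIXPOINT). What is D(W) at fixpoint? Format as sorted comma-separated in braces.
pass 0 (initial): D(W)={2,5,6}
pass 1: W {2,5,6}->{5,6}; X {2,3,5,7}->{2,3}; Y {3,5,6}->{3}; Z {3,5,6,7}->{5,6,7}
pass 2: no change
Fixpoint after 2 passes: D(W) = {5,6}

Answer: {5,6}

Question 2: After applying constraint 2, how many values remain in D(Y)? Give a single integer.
Answer: 1

Derivation:
Constraint 1 (X + Y = W) on D(X)={2,3,5,7} D(Y)={3,5,6} D(W)={2,5,6}: X {2,3,5,7}->{2,3}; Y {3,5,6}->{3}; W {2,5,6}->{5,6}
Constraint 2 (Z != Y) on D(Z)={3,5,6,7} D(Y)={3}: Z {3,5,6,7}->{5,6,7}
So after constraint 2: D(Y)={3}, size = 1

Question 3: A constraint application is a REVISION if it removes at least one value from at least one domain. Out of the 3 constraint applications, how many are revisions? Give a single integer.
Answer: 2

Derivation:
Constraint 1 (X + Y = W) on D(X)={2,3,5,7} D(Y)={3,5,6} D(W)={2,5,6}: X {2,3,5,7}->{2,3}; Y {3,5,6}->{3}; W {2,5,6}->{5,6} => REVISION
Constraint 2 (Z != Y) on D(Z)={3,5,6,7} D(Y)={3}: Z {3,5,6,7}->{5,6,7} => REVISION
Constraint 3 (Y != Z) on D(Y)={3} D(Z)={5,6,7}: no change => not a revision
Total revisions = 2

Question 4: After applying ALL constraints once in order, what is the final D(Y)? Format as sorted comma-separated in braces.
Answer: {3}

Derivation:
Constraint 1 (X + Y = W) on D(X)={2,3,5,7} D(Y)={3,5,6} D(W)={2,5,6}: X {2,3,5,7}->{2,3}; Y {3,5,6}->{3}; W {2,5,6}->{5,6}
Constraint 2 (Z != Y) on D(Z)={3,5,6,7} D(Y)={3}: Z {3,5,6,7}->{5,6,7}
Constraint 3 (Y != Z) on D(Y)={3} D(Z)={5,6,7}: no change
So after all 3 constraints: D(Y) = {3}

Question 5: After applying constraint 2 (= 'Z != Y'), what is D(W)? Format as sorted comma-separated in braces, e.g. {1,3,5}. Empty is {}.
Answer: {5,6}

Derivation:
Constraint 1 (X + Y = W) on D(X)={2,3,5,7} D(Y)={3,5,6} D(W)={2,5,6}: X {2,3,5,7}->{2,3}; Y {3,5,6}->{3}; W {2,5,6}->{5,6}
Constraint 2 (Z != Y) on D(Z)={3,5,6,7} D(Y)={3}: Z {3,5,6,7}->{5,6,7}
So after constraint 2: D(W) = {5,6}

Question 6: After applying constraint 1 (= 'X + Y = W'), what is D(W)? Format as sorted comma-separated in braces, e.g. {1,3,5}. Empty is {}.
Constraint 1 (X + Y = W) on D(X)={2,3,5,7} D(Y)={3,5,6} D(W)={2,5,6}: X {2,3,5,7}->{2,3}; Y {3,5,6}->{3}; W {2,5,6}->{5,6}
So after constraint 1: D(W) = {5,6}

Answer: {5,6}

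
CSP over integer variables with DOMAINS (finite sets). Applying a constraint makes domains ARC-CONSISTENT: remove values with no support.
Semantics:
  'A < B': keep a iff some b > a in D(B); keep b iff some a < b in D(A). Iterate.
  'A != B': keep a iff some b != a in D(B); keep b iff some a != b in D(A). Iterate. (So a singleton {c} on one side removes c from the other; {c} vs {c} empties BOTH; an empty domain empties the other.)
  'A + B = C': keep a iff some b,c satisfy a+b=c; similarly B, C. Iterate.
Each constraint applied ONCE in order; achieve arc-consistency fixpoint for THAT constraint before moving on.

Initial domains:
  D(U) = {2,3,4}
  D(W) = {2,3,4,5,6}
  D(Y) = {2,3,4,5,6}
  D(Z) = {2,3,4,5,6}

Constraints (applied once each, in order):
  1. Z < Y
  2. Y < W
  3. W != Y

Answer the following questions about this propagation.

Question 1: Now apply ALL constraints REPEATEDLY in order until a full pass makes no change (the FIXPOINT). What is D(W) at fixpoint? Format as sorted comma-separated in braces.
pass 0 (initial): D(W)={2,3,4,5,6}
pass 1: W {2,3,4,5,6}->{4,5,6}; Y {2,3,4,5,6}->{3,4,5}; Z {2,3,4,5,6}->{2,3,4,5}
pass 2: Z {2,3,4,5}->{2,3,4}
pass 3: no change
Fixpoint after 3 passes: D(W) = {4,5,6}

Answer: {4,5,6}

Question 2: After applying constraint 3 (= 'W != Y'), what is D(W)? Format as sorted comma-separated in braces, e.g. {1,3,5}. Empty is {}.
Constraint 1 (Z < Y) on D(Z)={2,3,4,5,6} D(Y)={2,3,4,5,6}: Z {2,3,4,5,6}->{2,3,4,5}; Y {2,3,4,5,6}->{3,4,5,6}
Constraint 2 (Y < W) on D(Y)={3,4,5,6} D(W)={2,3,4,5,6}: Y {3,4,5,6}->{3,4,5}; W {2,3,4,5,6}->{4,5,6}
Constraint 3 (W != Y) on D(W)={4,5,6} D(Y)={3,4,5}: no change
So after constraint 3: D(W) = {4,5,6}

Answer: {4,5,6}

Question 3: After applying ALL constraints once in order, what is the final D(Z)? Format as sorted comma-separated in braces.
Constraint 1 (Z < Y) on D(Z)={2,3,4,5,6} D(Y)={2,3,4,5,6}: Z {2,3,4,5,6}->{2,3,4,5}; Y {2,3,4,5,6}->{3,4,5,6}
Constraint 2 (Y < W) on D(Y)={3,4,5,6} D(W)={2,3,4,5,6}: Y {3,4,5,6}->{3,4,5}; W {2,3,4,5,6}->{4,5,6}
Constraint 3 (W != Y) on D(W)={4,5,6} D(Y)={3,4,5}: no change
So after all 3 constraints: D(Z) = {2,3,4,5}

Answer: {2,3,4,5}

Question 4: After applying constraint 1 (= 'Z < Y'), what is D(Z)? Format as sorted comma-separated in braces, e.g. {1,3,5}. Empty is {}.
Constraint 1 (Z < Y) on D(Z)={2,3,4,5,6} D(Y)={2,3,4,5,6}: Z {2,3,4,5,6}->{2,3,4,5}; Y {2,3,4,5,6}->{3,4,5,6}
So after constraint 1: D(Z) = {2,3,4,5}

Answer: {2,3,4,5}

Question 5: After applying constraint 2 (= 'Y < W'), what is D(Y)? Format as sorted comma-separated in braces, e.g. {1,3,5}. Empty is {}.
Constraint 1 (Z < Y) on D(Z)={2,3,4,5,6} D(Y)={2,3,4,5,6}: Z {2,3,4,5,6}->{2,3,4,5}; Y {2,3,4,5,6}->{3,4,5,6}
Constraint 2 (Y < W) on D(Y)={3,4,5,6} D(W)={2,3,4,5,6}: Y {3,4,5,6}->{3,4,5}; W {2,3,4,5,6}->{4,5,6}
So after constraint 2: D(Y) = {3,4,5}

Answer: {3,4,5}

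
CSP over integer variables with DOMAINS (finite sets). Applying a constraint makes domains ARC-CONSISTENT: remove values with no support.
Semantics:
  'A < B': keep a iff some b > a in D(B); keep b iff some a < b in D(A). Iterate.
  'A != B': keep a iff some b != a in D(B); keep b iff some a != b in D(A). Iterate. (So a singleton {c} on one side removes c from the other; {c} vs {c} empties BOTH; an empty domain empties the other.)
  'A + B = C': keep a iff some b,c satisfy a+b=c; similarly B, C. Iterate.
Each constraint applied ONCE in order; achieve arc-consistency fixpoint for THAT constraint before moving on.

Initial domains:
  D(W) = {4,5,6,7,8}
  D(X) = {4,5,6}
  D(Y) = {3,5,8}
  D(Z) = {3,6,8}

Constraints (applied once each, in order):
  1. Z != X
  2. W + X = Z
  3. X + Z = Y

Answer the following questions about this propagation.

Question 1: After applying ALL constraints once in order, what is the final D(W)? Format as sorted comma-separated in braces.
Answer: {4}

Derivation:
Constraint 1 (Z != X) on D(Z)={3,6,8} D(X)={4,5,6}: no change
Constraint 2 (W + X = Z) on D(W)={4,5,6,7,8} D(X)={4,5,6} D(Z)={3,6,8}: W {4,5,6,7,8}->{4}; X {4,5,6}->{4}; Z {3,6,8}->{8}
Constraint 3 (X + Z = Y) on D(X)={4} D(Z)={8} D(Y)={3,5,8}: X {4}->{}; Z {8}->{}; Y {3,5,8}->{}
So after all 3 constraints: D(W) = {4}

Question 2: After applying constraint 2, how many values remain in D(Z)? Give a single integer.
Constraint 1 (Z != X) on D(Z)={3,6,8} D(X)={4,5,6}: no change
Constraint 2 (W + X = Z) on D(W)={4,5,6,7,8} D(X)={4,5,6} D(Z)={3,6,8}: W {4,5,6,7,8}->{4}; X {4,5,6}->{4}; Z {3,6,8}->{8}
So after constraint 2: D(Z)={8}, size = 1

Answer: 1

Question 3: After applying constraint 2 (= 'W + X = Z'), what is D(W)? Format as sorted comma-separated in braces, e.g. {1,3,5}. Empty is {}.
Constraint 1 (Z != X) on D(Z)={3,6,8} D(X)={4,5,6}: no change
Constraint 2 (W + X = Z) on D(W)={4,5,6,7,8} D(X)={4,5,6} D(Z)={3,6,8}: W {4,5,6,7,8}->{4}; X {4,5,6}->{4}; Z {3,6,8}->{8}
So after constraint 2: D(W) = {4}

Answer: {4}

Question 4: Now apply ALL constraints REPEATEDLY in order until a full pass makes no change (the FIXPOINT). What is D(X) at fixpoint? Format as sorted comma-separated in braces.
pass 0 (initial): D(X)={4,5,6}
pass 1: W {4,5,6,7,8}->{4}; X {4,5,6}->{}; Y {3,5,8}->{}; Z {3,6,8}->{}
pass 2: W {4}->{}
pass 3: no change
Fixpoint after 3 passes: D(X) = {}

Answer: {}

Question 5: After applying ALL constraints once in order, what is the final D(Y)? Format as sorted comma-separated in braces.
Answer: {}

Derivation:
Constraint 1 (Z != X) on D(Z)={3,6,8} D(X)={4,5,6}: no change
Constraint 2 (W + X = Z) on D(W)={4,5,6,7,8} D(X)={4,5,6} D(Z)={3,6,8}: W {4,5,6,7,8}->{4}; X {4,5,6}->{4}; Z {3,6,8}->{8}
Constraint 3 (X + Z = Y) on D(X)={4} D(Z)={8} D(Y)={3,5,8}: X {4}->{}; Z {8}->{}; Y {3,5,8}->{}
So after all 3 constraints: D(Y) = {}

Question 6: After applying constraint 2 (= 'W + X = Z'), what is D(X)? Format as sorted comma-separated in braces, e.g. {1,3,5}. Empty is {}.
Constraint 1 (Z != X) on D(Z)={3,6,8} D(X)={4,5,6}: no change
Constraint 2 (W + X = Z) on D(W)={4,5,6,7,8} D(X)={4,5,6} D(Z)={3,6,8}: W {4,5,6,7,8}->{4}; X {4,5,6}->{4}; Z {3,6,8}->{8}
So after constraint 2: D(X) = {4}

Answer: {4}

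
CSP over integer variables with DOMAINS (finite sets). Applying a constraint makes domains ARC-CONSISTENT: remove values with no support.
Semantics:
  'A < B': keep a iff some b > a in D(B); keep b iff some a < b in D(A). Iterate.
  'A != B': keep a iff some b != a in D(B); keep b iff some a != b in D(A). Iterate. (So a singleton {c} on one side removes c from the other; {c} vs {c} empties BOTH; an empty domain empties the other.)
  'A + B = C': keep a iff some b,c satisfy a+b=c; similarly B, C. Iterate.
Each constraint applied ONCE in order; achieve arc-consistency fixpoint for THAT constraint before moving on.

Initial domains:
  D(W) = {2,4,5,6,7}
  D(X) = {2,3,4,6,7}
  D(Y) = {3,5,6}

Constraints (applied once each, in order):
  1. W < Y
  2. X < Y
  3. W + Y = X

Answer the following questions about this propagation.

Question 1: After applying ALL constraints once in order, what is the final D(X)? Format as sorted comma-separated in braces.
Answer: {}

Derivation:
Constraint 1 (W < Y) on D(W)={2,4,5,6,7} D(Y)={3,5,6}: W {2,4,5,6,7}->{2,4,5}
Constraint 2 (X < Y) on D(X)={2,3,4,6,7} D(Y)={3,5,6}: X {2,3,4,6,7}->{2,3,4}
Constraint 3 (W + Y = X) on D(W)={2,4,5} D(Y)={3,5,6} D(X)={2,3,4}: W {2,4,5}->{}; Y {3,5,6}->{}; X {2,3,4}->{}
So after all 3 constraints: D(X) = {}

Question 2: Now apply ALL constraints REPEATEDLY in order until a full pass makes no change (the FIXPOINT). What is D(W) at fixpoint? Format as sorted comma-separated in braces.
Answer: {}

Derivation:
pass 0 (initial): D(W)={2,4,5,6,7}
pass 1: W {2,4,5,6,7}->{}; X {2,3,4,6,7}->{}; Y {3,5,6}->{}
pass 2: no change
Fixpoint after 2 passes: D(W) = {}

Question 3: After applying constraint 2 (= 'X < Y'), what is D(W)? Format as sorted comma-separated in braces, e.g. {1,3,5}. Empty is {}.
Answer: {2,4,5}

Derivation:
Constraint 1 (W < Y) on D(W)={2,4,5,6,7} D(Y)={3,5,6}: W {2,4,5,6,7}->{2,4,5}
Constraint 2 (X < Y) on D(X)={2,3,4,6,7} D(Y)={3,5,6}: X {2,3,4,6,7}->{2,3,4}
So after constraint 2: D(W) = {2,4,5}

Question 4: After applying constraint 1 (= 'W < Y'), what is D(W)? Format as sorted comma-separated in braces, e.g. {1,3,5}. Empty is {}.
Answer: {2,4,5}

Derivation:
Constraint 1 (W < Y) on D(W)={2,4,5,6,7} D(Y)={3,5,6}: W {2,4,5,6,7}->{2,4,5}
So after constraint 1: D(W) = {2,4,5}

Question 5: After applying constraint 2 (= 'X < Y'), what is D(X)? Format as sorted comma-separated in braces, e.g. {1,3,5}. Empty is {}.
Answer: {2,3,4}

Derivation:
Constraint 1 (W < Y) on D(W)={2,4,5,6,7} D(Y)={3,5,6}: W {2,4,5,6,7}->{2,4,5}
Constraint 2 (X < Y) on D(X)={2,3,4,6,7} D(Y)={3,5,6}: X {2,3,4,6,7}->{2,3,4}
So after constraint 2: D(X) = {2,3,4}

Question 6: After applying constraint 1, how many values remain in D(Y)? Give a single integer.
Constraint 1 (W < Y) on D(W)={2,4,5,6,7} D(Y)={3,5,6}: W {2,4,5,6,7}->{2,4,5}
So after constraint 1: D(Y)={3,5,6}, size = 3

Answer: 3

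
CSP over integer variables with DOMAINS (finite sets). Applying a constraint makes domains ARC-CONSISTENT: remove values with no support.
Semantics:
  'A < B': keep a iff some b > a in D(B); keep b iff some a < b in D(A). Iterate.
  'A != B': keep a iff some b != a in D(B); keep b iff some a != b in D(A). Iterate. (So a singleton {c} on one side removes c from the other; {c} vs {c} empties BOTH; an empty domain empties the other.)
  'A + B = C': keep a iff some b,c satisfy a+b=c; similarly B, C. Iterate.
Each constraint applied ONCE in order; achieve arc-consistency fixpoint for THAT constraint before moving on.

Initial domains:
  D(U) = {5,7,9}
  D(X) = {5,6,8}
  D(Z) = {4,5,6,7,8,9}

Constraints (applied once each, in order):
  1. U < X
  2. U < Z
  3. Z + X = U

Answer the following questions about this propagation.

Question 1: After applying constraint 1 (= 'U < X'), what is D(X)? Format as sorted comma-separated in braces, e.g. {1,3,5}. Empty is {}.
Answer: {6,8}

Derivation:
Constraint 1 (U < X) on D(U)={5,7,9} D(X)={5,6,8}: U {5,7,9}->{5,7}; X {5,6,8}->{6,8}
So after constraint 1: D(X) = {6,8}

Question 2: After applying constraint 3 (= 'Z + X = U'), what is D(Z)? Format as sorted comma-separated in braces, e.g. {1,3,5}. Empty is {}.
Constraint 1 (U < X) on D(U)={5,7,9} D(X)={5,6,8}: U {5,7,9}->{5,7}; X {5,6,8}->{6,8}
Constraint 2 (U < Z) on D(U)={5,7} D(Z)={4,5,6,7,8,9}: Z {4,5,6,7,8,9}->{6,7,8,9}
Constraint 3 (Z + X = U) on D(Z)={6,7,8,9} D(X)={6,8} D(U)={5,7}: Z {6,7,8,9}->{}; X {6,8}->{}; U {5,7}->{}
So after constraint 3: D(Z) = {}

Answer: {}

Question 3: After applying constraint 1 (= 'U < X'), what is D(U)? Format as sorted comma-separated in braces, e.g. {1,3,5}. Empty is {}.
Constraint 1 (U < X) on D(U)={5,7,9} D(X)={5,6,8}: U {5,7,9}->{5,7}; X {5,6,8}->{6,8}
So after constraint 1: D(U) = {5,7}

Answer: {5,7}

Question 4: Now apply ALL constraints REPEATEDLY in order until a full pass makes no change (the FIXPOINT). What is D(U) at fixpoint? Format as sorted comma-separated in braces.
pass 0 (initial): D(U)={5,7,9}
pass 1: U {5,7,9}->{}; X {5,6,8}->{}; Z {4,5,6,7,8,9}->{}
pass 2: no change
Fixpoint after 2 passes: D(U) = {}

Answer: {}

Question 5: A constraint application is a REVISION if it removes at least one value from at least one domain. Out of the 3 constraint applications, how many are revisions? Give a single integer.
Constraint 1 (U < X) on D(U)={5,7,9} D(X)={5,6,8}: U {5,7,9}->{5,7}; X {5,6,8}->{6,8} => REVISION
Constraint 2 (U < Z) on D(U)={5,7} D(Z)={4,5,6,7,8,9}: Z {4,5,6,7,8,9}->{6,7,8,9} => REVISION
Constraint 3 (Z + X = U) on D(Z)={6,7,8,9} D(X)={6,8} D(U)={5,7}: Z {6,7,8,9}->{}; X {6,8}->{}; U {5,7}->{} => REVISION
Total revisions = 3

Answer: 3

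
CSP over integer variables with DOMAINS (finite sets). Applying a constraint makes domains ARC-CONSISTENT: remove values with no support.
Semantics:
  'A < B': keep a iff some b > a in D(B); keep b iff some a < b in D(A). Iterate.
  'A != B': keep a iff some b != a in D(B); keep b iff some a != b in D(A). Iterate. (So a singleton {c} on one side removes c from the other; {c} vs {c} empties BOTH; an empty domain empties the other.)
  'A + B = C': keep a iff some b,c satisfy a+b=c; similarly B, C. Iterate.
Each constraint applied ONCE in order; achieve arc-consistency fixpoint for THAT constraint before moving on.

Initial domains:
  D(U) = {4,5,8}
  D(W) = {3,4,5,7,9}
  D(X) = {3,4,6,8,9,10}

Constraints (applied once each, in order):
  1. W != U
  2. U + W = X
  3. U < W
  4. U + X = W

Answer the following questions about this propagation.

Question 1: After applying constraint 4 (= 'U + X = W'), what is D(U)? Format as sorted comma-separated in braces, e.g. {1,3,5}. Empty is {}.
Answer: {}

Derivation:
Constraint 1 (W != U) on D(W)={3,4,5,7,9} D(U)={4,5,8}: no change
Constraint 2 (U + W = X) on D(U)={4,5,8} D(W)={3,4,5,7,9} D(X)={3,4,6,8,9,10}: U {4,5,8}->{4,5}; W {3,4,5,7,9}->{3,4,5}; X {3,4,6,8,9,10}->{8,9,10}
Constraint 3 (U < W) on D(U)={4,5} D(W)={3,4,5}: U {4,5}->{4}; W {3,4,5}->{5}
Constraint 4 (U + X = W) on D(U)={4} D(X)={8,9,10} D(W)={5}: U {4}->{}; X {8,9,10}->{}; W {5}->{}
So after constraint 4: D(U) = {}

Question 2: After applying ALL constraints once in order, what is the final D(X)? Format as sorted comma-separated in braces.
Answer: {}

Derivation:
Constraint 1 (W != U) on D(W)={3,4,5,7,9} D(U)={4,5,8}: no change
Constraint 2 (U + W = X) on D(U)={4,5,8} D(W)={3,4,5,7,9} D(X)={3,4,6,8,9,10}: U {4,5,8}->{4,5}; W {3,4,5,7,9}->{3,4,5}; X {3,4,6,8,9,10}->{8,9,10}
Constraint 3 (U < W) on D(U)={4,5} D(W)={3,4,5}: U {4,5}->{4}; W {3,4,5}->{5}
Constraint 4 (U + X = W) on D(U)={4} D(X)={8,9,10} D(W)={5}: U {4}->{}; X {8,9,10}->{}; W {5}->{}
So after all 4 constraints: D(X) = {}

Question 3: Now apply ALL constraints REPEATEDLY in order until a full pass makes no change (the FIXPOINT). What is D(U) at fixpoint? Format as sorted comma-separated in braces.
Answer: {}

Derivation:
pass 0 (initial): D(U)={4,5,8}
pass 1: U {4,5,8}->{}; W {3,4,5,7,9}->{}; X {3,4,6,8,9,10}->{}
pass 2: no change
Fixpoint after 2 passes: D(U) = {}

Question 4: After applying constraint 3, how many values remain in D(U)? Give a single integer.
Answer: 1

Derivation:
Constraint 1 (W != U) on D(W)={3,4,5,7,9} D(U)={4,5,8}: no change
Constraint 2 (U + W = X) on D(U)={4,5,8} D(W)={3,4,5,7,9} D(X)={3,4,6,8,9,10}: U {4,5,8}->{4,5}; W {3,4,5,7,9}->{3,4,5}; X {3,4,6,8,9,10}->{8,9,10}
Constraint 3 (U < W) on D(U)={4,5} D(W)={3,4,5}: U {4,5}->{4}; W {3,4,5}->{5}
So after constraint 3: D(U)={4}, size = 1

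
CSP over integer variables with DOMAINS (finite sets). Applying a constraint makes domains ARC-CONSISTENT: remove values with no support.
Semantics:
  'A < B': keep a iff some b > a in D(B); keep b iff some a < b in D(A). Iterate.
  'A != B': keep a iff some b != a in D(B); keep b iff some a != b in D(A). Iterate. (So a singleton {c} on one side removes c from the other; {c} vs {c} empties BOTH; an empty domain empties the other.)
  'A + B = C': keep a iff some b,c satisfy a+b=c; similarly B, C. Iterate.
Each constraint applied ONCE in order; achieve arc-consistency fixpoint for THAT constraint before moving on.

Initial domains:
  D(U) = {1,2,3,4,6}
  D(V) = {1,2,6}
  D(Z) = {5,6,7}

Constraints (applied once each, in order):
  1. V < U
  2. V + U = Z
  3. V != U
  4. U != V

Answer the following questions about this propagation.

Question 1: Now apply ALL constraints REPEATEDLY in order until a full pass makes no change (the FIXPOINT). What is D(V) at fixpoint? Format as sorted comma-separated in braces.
Answer: {1,2}

Derivation:
pass 0 (initial): D(V)={1,2,6}
pass 1: U {1,2,3,4,6}->{3,4,6}; V {1,2,6}->{1,2}
pass 2: no change
Fixpoint after 2 passes: D(V) = {1,2}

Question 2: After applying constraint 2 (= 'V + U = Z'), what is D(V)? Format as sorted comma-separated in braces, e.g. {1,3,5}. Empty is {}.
Constraint 1 (V < U) on D(V)={1,2,6} D(U)={1,2,3,4,6}: V {1,2,6}->{1,2}; U {1,2,3,4,6}->{2,3,4,6}
Constraint 2 (V + U = Z) on D(V)={1,2} D(U)={2,3,4,6} D(Z)={5,6,7}: U {2,3,4,6}->{3,4,6}
So after constraint 2: D(V) = {1,2}

Answer: {1,2}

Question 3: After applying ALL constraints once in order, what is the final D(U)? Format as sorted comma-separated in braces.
Answer: {3,4,6}

Derivation:
Constraint 1 (V < U) on D(V)={1,2,6} D(U)={1,2,3,4,6}: V {1,2,6}->{1,2}; U {1,2,3,4,6}->{2,3,4,6}
Constraint 2 (V + U = Z) on D(V)={1,2} D(U)={2,3,4,6} D(Z)={5,6,7}: U {2,3,4,6}->{3,4,6}
Constraint 3 (V != U) on D(V)={1,2} D(U)={3,4,6}: no change
Constraint 4 (U != V) on D(U)={3,4,6} D(V)={1,2}: no change
So after all 4 constraints: D(U) = {3,4,6}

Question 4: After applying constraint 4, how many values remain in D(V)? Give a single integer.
Answer: 2

Derivation:
Constraint 1 (V < U) on D(V)={1,2,6} D(U)={1,2,3,4,6}: V {1,2,6}->{1,2}; U {1,2,3,4,6}->{2,3,4,6}
Constraint 2 (V + U = Z) on D(V)={1,2} D(U)={2,3,4,6} D(Z)={5,6,7}: U {2,3,4,6}->{3,4,6}
Constraint 3 (V != U) on D(V)={1,2} D(U)={3,4,6}: no change
Constraint 4 (U != V) on D(U)={3,4,6} D(V)={1,2}: no change
So after constraint 4: D(V)={1,2}, size = 2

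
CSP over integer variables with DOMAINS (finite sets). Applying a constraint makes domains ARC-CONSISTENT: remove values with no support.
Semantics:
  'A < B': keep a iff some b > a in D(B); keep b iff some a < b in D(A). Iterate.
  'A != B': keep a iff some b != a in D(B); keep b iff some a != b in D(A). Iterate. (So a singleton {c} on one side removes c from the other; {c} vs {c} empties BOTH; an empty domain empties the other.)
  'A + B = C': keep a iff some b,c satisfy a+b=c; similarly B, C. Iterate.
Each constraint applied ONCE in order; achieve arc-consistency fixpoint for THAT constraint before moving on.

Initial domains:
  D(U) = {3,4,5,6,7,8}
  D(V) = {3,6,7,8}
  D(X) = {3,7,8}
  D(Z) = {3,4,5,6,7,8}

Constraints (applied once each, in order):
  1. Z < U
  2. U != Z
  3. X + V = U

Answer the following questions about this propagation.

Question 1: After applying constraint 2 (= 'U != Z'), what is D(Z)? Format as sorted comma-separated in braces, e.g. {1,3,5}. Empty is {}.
Answer: {3,4,5,6,7}

Derivation:
Constraint 1 (Z < U) on D(Z)={3,4,5,6,7,8} D(U)={3,4,5,6,7,8}: Z {3,4,5,6,7,8}->{3,4,5,6,7}; U {3,4,5,6,7,8}->{4,5,6,7,8}
Constraint 2 (U != Z) on D(U)={4,5,6,7,8} D(Z)={3,4,5,6,7}: no change
So after constraint 2: D(Z) = {3,4,5,6,7}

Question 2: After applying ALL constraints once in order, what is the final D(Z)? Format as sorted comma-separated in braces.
Constraint 1 (Z < U) on D(Z)={3,4,5,6,7,8} D(U)={3,4,5,6,7,8}: Z {3,4,5,6,7,8}->{3,4,5,6,7}; U {3,4,5,6,7,8}->{4,5,6,7,8}
Constraint 2 (U != Z) on D(U)={4,5,6,7,8} D(Z)={3,4,5,6,7}: no change
Constraint 3 (X + V = U) on D(X)={3,7,8} D(V)={3,6,7,8} D(U)={4,5,6,7,8}: X {3,7,8}->{3}; V {3,6,7,8}->{3}; U {4,5,6,7,8}->{6}
So after all 3 constraints: D(Z) = {3,4,5,6,7}

Answer: {3,4,5,6,7}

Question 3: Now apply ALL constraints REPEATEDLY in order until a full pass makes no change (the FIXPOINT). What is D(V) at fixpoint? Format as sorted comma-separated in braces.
Answer: {3}

Derivation:
pass 0 (initial): D(V)={3,6,7,8}
pass 1: U {3,4,5,6,7,8}->{6}; V {3,6,7,8}->{3}; X {3,7,8}->{3}; Z {3,4,5,6,7,8}->{3,4,5,6,7}
pass 2: Z {3,4,5,6,7}->{3,4,5}
pass 3: no change
Fixpoint after 3 passes: D(V) = {3}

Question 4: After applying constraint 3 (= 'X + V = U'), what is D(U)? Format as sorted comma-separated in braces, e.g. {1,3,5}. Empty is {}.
Constraint 1 (Z < U) on D(Z)={3,4,5,6,7,8} D(U)={3,4,5,6,7,8}: Z {3,4,5,6,7,8}->{3,4,5,6,7}; U {3,4,5,6,7,8}->{4,5,6,7,8}
Constraint 2 (U != Z) on D(U)={4,5,6,7,8} D(Z)={3,4,5,6,7}: no change
Constraint 3 (X + V = U) on D(X)={3,7,8} D(V)={3,6,7,8} D(U)={4,5,6,7,8}: X {3,7,8}->{3}; V {3,6,7,8}->{3}; U {4,5,6,7,8}->{6}
So after constraint 3: D(U) = {6}

Answer: {6}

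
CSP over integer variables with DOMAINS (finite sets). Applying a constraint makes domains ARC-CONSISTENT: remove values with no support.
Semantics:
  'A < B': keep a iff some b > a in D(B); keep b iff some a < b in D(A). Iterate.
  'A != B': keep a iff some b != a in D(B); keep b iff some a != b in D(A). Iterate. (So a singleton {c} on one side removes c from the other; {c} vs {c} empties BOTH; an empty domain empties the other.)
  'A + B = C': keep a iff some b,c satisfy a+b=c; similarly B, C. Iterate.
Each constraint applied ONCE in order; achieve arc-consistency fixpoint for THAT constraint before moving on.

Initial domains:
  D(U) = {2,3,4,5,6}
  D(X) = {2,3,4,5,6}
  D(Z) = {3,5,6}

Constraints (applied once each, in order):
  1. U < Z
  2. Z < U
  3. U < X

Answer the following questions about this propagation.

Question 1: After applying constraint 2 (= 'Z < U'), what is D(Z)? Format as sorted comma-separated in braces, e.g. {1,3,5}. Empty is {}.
Constraint 1 (U < Z) on D(U)={2,3,4,5,6} D(Z)={3,5,6}: U {2,3,4,5,6}->{2,3,4,5}
Constraint 2 (Z < U) on D(Z)={3,5,6} D(U)={2,3,4,5}: Z {3,5,6}->{3}; U {2,3,4,5}->{4,5}
So after constraint 2: D(Z) = {3}

Answer: {3}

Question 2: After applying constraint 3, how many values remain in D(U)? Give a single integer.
Constraint 1 (U < Z) on D(U)={2,3,4,5,6} D(Z)={3,5,6}: U {2,3,4,5,6}->{2,3,4,5}
Constraint 2 (Z < U) on D(Z)={3,5,6} D(U)={2,3,4,5}: Z {3,5,6}->{3}; U {2,3,4,5}->{4,5}
Constraint 3 (U < X) on D(U)={4,5} D(X)={2,3,4,5,6}: X {2,3,4,5,6}->{5,6}
So after constraint 3: D(U)={4,5}, size = 2

Answer: 2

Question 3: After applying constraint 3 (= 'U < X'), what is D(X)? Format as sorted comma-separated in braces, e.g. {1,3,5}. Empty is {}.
Constraint 1 (U < Z) on D(U)={2,3,4,5,6} D(Z)={3,5,6}: U {2,3,4,5,6}->{2,3,4,5}
Constraint 2 (Z < U) on D(Z)={3,5,6} D(U)={2,3,4,5}: Z {3,5,6}->{3}; U {2,3,4,5}->{4,5}
Constraint 3 (U < X) on D(U)={4,5} D(X)={2,3,4,5,6}: X {2,3,4,5,6}->{5,6}
So after constraint 3: D(X) = {5,6}

Answer: {5,6}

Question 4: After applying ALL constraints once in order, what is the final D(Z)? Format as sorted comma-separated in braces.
Constraint 1 (U < Z) on D(U)={2,3,4,5,6} D(Z)={3,5,6}: U {2,3,4,5,6}->{2,3,4,5}
Constraint 2 (Z < U) on D(Z)={3,5,6} D(U)={2,3,4,5}: Z {3,5,6}->{3}; U {2,3,4,5}->{4,5}
Constraint 3 (U < X) on D(U)={4,5} D(X)={2,3,4,5,6}: X {2,3,4,5,6}->{5,6}
So after all 3 constraints: D(Z) = {3}

Answer: {3}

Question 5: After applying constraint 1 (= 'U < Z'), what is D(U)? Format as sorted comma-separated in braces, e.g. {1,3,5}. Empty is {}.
Answer: {2,3,4,5}

Derivation:
Constraint 1 (U < Z) on D(U)={2,3,4,5,6} D(Z)={3,5,6}: U {2,3,4,5,6}->{2,3,4,5}
So after constraint 1: D(U) = {2,3,4,5}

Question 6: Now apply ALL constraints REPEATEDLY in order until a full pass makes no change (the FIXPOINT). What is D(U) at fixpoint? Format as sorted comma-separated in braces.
pass 0 (initial): D(U)={2,3,4,5,6}
pass 1: U {2,3,4,5,6}->{4,5}; X {2,3,4,5,6}->{5,6}; Z {3,5,6}->{3}
pass 2: U {4,5}->{}; X {5,6}->{}; Z {3}->{}
pass 3: no change
Fixpoint after 3 passes: D(U) = {}

Answer: {}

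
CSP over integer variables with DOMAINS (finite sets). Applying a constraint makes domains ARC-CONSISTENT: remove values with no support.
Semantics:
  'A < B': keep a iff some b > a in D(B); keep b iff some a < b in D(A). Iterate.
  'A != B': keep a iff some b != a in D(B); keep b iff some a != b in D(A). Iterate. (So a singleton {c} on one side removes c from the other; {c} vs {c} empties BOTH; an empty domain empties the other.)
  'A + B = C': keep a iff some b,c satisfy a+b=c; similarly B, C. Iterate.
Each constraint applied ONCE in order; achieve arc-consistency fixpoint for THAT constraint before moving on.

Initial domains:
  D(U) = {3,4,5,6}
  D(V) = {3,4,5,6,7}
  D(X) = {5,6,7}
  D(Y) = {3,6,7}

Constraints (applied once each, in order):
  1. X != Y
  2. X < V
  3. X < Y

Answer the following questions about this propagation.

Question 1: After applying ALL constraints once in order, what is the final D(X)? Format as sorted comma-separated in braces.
Answer: {5,6}

Derivation:
Constraint 1 (X != Y) on D(X)={5,6,7} D(Y)={3,6,7}: no change
Constraint 2 (X < V) on D(X)={5,6,7} D(V)={3,4,5,6,7}: X {5,6,7}->{5,6}; V {3,4,5,6,7}->{6,7}
Constraint 3 (X < Y) on D(X)={5,6} D(Y)={3,6,7}: Y {3,6,7}->{6,7}
So after all 3 constraints: D(X) = {5,6}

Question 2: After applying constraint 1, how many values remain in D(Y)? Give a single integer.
Answer: 3

Derivation:
Constraint 1 (X != Y) on D(X)={5,6,7} D(Y)={3,6,7}: no change
So after constraint 1: D(Y)={3,6,7}, size = 3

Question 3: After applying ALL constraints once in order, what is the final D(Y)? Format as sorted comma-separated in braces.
Constraint 1 (X != Y) on D(X)={5,6,7} D(Y)={3,6,7}: no change
Constraint 2 (X < V) on D(X)={5,6,7} D(V)={3,4,5,6,7}: X {5,6,7}->{5,6}; V {3,4,5,6,7}->{6,7}
Constraint 3 (X < Y) on D(X)={5,6} D(Y)={3,6,7}: Y {3,6,7}->{6,7}
So after all 3 constraints: D(Y) = {6,7}

Answer: {6,7}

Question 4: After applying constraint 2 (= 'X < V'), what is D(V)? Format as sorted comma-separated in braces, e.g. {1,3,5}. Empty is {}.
Constraint 1 (X != Y) on D(X)={5,6,7} D(Y)={3,6,7}: no change
Constraint 2 (X < V) on D(X)={5,6,7} D(V)={3,4,5,6,7}: X {5,6,7}->{5,6}; V {3,4,5,6,7}->{6,7}
So after constraint 2: D(V) = {6,7}

Answer: {6,7}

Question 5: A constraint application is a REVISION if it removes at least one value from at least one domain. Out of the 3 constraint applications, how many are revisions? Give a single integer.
Answer: 2

Derivation:
Constraint 1 (X != Y) on D(X)={5,6,7} D(Y)={3,6,7}: no change => not a revision
Constraint 2 (X < V) on D(X)={5,6,7} D(V)={3,4,5,6,7}: X {5,6,7}->{5,6}; V {3,4,5,6,7}->{6,7} => REVISION
Constraint 3 (X < Y) on D(X)={5,6} D(Y)={3,6,7}: Y {3,6,7}->{6,7} => REVISION
Total revisions = 2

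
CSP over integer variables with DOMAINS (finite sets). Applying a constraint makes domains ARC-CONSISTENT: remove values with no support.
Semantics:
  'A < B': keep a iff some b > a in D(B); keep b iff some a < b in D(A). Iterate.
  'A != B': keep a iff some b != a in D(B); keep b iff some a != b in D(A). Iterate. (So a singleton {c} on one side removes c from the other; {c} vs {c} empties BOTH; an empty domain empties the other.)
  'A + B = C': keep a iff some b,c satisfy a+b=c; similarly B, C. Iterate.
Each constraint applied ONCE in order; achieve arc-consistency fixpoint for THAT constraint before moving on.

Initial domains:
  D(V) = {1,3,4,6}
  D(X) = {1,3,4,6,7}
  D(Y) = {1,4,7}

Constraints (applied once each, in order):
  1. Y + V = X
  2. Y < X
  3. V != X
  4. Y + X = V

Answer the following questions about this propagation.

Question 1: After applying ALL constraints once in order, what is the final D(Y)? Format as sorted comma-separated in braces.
Answer: {}

Derivation:
Constraint 1 (Y + V = X) on D(Y)={1,4,7} D(V)={1,3,4,6} D(X)={1,3,4,6,7}: Y {1,4,7}->{1,4}; V {1,3,4,6}->{3,6}; X {1,3,4,6,7}->{4,7}
Constraint 2 (Y < X) on D(Y)={1,4} D(X)={4,7}: no change
Constraint 3 (V != X) on D(V)={3,6} D(X)={4,7}: no change
Constraint 4 (Y + X = V) on D(Y)={1,4} D(X)={4,7} D(V)={3,6}: Y {1,4}->{}; X {4,7}->{}; V {3,6}->{}
So after all 4 constraints: D(Y) = {}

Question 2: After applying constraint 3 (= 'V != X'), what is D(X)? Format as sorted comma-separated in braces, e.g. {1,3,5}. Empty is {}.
Constraint 1 (Y + V = X) on D(Y)={1,4,7} D(V)={1,3,4,6} D(X)={1,3,4,6,7}: Y {1,4,7}->{1,4}; V {1,3,4,6}->{3,6}; X {1,3,4,6,7}->{4,7}
Constraint 2 (Y < X) on D(Y)={1,4} D(X)={4,7}: no change
Constraint 3 (V != X) on D(V)={3,6} D(X)={4,7}: no change
So after constraint 3: D(X) = {4,7}

Answer: {4,7}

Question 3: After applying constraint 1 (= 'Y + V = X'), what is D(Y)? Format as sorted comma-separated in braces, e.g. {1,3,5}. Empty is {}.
Answer: {1,4}

Derivation:
Constraint 1 (Y + V = X) on D(Y)={1,4,7} D(V)={1,3,4,6} D(X)={1,3,4,6,7}: Y {1,4,7}->{1,4}; V {1,3,4,6}->{3,6}; X {1,3,4,6,7}->{4,7}
So after constraint 1: D(Y) = {1,4}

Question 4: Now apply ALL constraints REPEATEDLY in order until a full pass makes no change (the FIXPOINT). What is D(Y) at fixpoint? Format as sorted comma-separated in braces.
pass 0 (initial): D(Y)={1,4,7}
pass 1: V {1,3,4,6}->{}; X {1,3,4,6,7}->{}; Y {1,4,7}->{}
pass 2: no change
Fixpoint after 2 passes: D(Y) = {}

Answer: {}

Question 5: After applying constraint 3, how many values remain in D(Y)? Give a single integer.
Answer: 2

Derivation:
Constraint 1 (Y + V = X) on D(Y)={1,4,7} D(V)={1,3,4,6} D(X)={1,3,4,6,7}: Y {1,4,7}->{1,4}; V {1,3,4,6}->{3,6}; X {1,3,4,6,7}->{4,7}
Constraint 2 (Y < X) on D(Y)={1,4} D(X)={4,7}: no change
Constraint 3 (V != X) on D(V)={3,6} D(X)={4,7}: no change
So after constraint 3: D(Y)={1,4}, size = 2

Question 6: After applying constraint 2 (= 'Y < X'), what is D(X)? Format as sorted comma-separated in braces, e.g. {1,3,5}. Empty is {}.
Answer: {4,7}

Derivation:
Constraint 1 (Y + V = X) on D(Y)={1,4,7} D(V)={1,3,4,6} D(X)={1,3,4,6,7}: Y {1,4,7}->{1,4}; V {1,3,4,6}->{3,6}; X {1,3,4,6,7}->{4,7}
Constraint 2 (Y < X) on D(Y)={1,4} D(X)={4,7}: no change
So after constraint 2: D(X) = {4,7}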